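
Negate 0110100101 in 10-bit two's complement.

Original: 0110100101
Step 1 - Invert all bits: 1001011010
Step 2 - Add 1: 1001011011
Verification: 0110100101 + 1001011011 = 10000000000; discarding the end carry (carry out of the top bit) leaves the 10-bit value 0000000000, as required for x + (-x)



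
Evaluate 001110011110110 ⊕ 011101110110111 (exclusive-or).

XOR: 1 when bits differ
  001110011110110
^ 011101110110111
-----------------
  010011101000001
Decimal: 7414 ^ 15287 = 10049



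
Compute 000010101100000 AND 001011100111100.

AND: 1 only when both bits are 1
  000010101100000
& 001011100111100
-----------------
  000010100100000
Decimal: 1376 & 5948 = 1312



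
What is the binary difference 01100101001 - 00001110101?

Method 1 - Direct subtraction (column by column from the right: bit − bit − borrow-in; if negative, add 2 and borrow 1 from the next column):
borrow: 00111101000
        01100101001
-       00001110101
-------------------
        01010110100

Method 2 - Add two's complement:
Two's complement of 00001110101: invert → 11110001010, add 1 → 11110001011
  01100101001
+ 11110001011
-------------
 101010110100  (end carry out of the top bit = 1)
Discarding the end carry: 01010110100
Decimal check:
  01100101001 = 512 + 256 + 32 + 8 + 1 = 809
  00001110101 = 64 + 32 + 16 + 4 + 1 = 117
  809 - 117 = 692, and 01010110100 = 512 + 128 + 32 + 16 + 4 = 692 ✓



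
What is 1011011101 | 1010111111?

OR: 1 when either bit is 1
  1011011101
| 1010111111
------------
  1011111111
Decimal: 733 | 703 = 767



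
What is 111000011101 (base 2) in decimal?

Sum of powers of 2 for each 1-bit:
2^0 + 2^2 + 2^3 + 2^4 + 2^9 + 2^10 + 2^11
= 1 + 4 + 8 + 16 + 512 + 1024 + 2048
= 3613



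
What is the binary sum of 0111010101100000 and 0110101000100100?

Add column by column from the right: bit + bit + carry-in; write the sum mod 2, carry 1 when the sum is 2 or 3.
carry:  1100000011000000
        0111010101100000
+       0110101000100100
------------------------
       01101111110000100
(the carry out of the leftmost column, 0, becomes the leading bit)
Decimal check:
  0111010101100000 = 16384 + 8192 + 4096 + 1024 + 256 + 64 + 32 = 30048
  0110101000100100 = 16384 + 8192 + 2048 + 512 + 32 + 4 = 27172
  30048 + 27172 = 57220, and 01101111110000100 = 32768 + 16384 + 4096 + 2048 + 1024 + 512 + 256 + 128 + 4 = 57220 ✓



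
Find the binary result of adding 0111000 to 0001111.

Add column by column from the right: bit + bit + carry-in; write the sum mod 2, carry 1 when the sum is 2 or 3.
carry:  1110000
        0111000
+       0001111
---------------
       01000111
(the carry out of the leftmost column, 0, becomes the leading bit)
Decimal check:
  0111000 = 32 + 16 + 8 = 56
  0001111 = 8 + 4 + 2 + 1 = 15
  56 + 15 = 71, and 01000111 = 64 + 4 + 2 + 1 = 71 ✓



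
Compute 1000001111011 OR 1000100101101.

OR: 1 when either bit is 1
  1000001111011
| 1000100101101
---------------
  1000101111111
Decimal: 4219 | 4397 = 4479



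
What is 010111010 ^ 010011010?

XOR: 1 when bits differ
  010111010
^ 010011010
-----------
  000100000
Decimal: 186 ^ 154 = 32



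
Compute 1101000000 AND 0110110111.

AND: 1 only when both bits are 1
  1101000000
& 0110110111
------------
  0100000000
Decimal: 832 & 439 = 256



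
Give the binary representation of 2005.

Using repeated division by 2:
2005 ÷ 2 = 1002 remainder 1
1002 ÷ 2 = 501 remainder 0
501 ÷ 2 = 250 remainder 1
250 ÷ 2 = 125 remainder 0
125 ÷ 2 = 62 remainder 1
62 ÷ 2 = 31 remainder 0
31 ÷ 2 = 15 remainder 1
15 ÷ 2 = 7 remainder 1
7 ÷ 2 = 3 remainder 1
3 ÷ 2 = 1 remainder 1
1 ÷ 2 = 0 remainder 1
Reading remainders bottom to top: 11111010101



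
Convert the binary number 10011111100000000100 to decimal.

Sum of powers of 2 for each 1-bit:
2^2 + 2^11 + 2^12 + 2^13 + 2^14 + 2^15 + 2^16 + 2^19
= 4 + 2048 + 4096 + 8192 + 16384 + 32768 + 65536 + 524288
= 653316



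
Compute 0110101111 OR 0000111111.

OR: 1 when either bit is 1
  0110101111
| 0000111111
------------
  0110111111
Decimal: 431 | 63 = 447



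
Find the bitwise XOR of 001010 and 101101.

XOR: 1 when bits differ
  001010
^ 101101
--------
  100111
Decimal: 10 ^ 45 = 39



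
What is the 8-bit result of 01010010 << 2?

Original: 01010010 (decimal 82)
Shift left by 2 positions
Append 2 zeros on the right and drop the 2 high bits that overflow the 8-bit width
Result: 01001000 (decimal 72)
Equivalent: 82 << 2 = 82 × 2^2 = 328, truncated to 8 bits = 72



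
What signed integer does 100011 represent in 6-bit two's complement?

Binary: 100011
Sign bit: 1 (negative)
Invert: 011100
Add 1:  011101
Magnitude: 011101 = 16 + 8 + 4 + 1 = 29
Value: -29



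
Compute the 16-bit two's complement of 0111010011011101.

Original: 0111010011011101
Step 1 - Invert all bits: 1000101100100010
Step 2 - Add 1: 1000101100100011
Verification: 0111010011011101 + 1000101100100011 = 10000000000000000; discarding the end carry (carry out of the top bit) leaves the 16-bit value 0000000000000000, as required for x + (-x)



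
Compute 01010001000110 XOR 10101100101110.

XOR: 1 when bits differ
  01010001000110
^ 10101100101110
----------------
  11111101101000
Decimal: 5190 ^ 11054 = 16232



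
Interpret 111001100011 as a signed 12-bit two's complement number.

Binary: 111001100011
Sign bit: 1 (negative)
Invert: 000110011100
Add 1:  000110011101
Magnitude: 000110011101 = 256 + 128 + 16 + 8 + 4 + 1 = 413
Value: -413



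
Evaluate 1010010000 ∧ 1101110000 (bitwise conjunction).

AND: 1 only when both bits are 1
  1010010000
& 1101110000
------------
  1000010000
Decimal: 656 & 880 = 528



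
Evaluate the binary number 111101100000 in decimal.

Sum of powers of 2 for each 1-bit:
2^5 + 2^6 + 2^8 + 2^9 + 2^10 + 2^11
= 32 + 64 + 256 + 512 + 1024 + 2048
= 3936



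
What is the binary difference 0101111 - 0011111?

Method 1 - Direct subtraction (column by column from the right: bit − bit − borrow-in; if negative, add 2 and borrow 1 from the next column):
borrow: 0100000
        0101111
-       0011111
---------------
        0010000

Method 2 - Add two's complement:
Two's complement of 0011111: invert → 1100000, add 1 → 1100001
  0101111
+ 1100001
---------
 10010000  (end carry out of the top bit = 1)
Discarding the end carry: 0010000
Decimal check:
  0101111 = 32 + 8 + 4 + 2 + 1 = 47
  0011111 = 16 + 8 + 4 + 2 + 1 = 31
  47 - 31 = 16, and 0010000 = 16 ✓



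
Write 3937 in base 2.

Using repeated division by 2:
3937 ÷ 2 = 1968 remainder 1
1968 ÷ 2 = 984 remainder 0
984 ÷ 2 = 492 remainder 0
492 ÷ 2 = 246 remainder 0
246 ÷ 2 = 123 remainder 0
123 ÷ 2 = 61 remainder 1
61 ÷ 2 = 30 remainder 1
30 ÷ 2 = 15 remainder 0
15 ÷ 2 = 7 remainder 1
7 ÷ 2 = 3 remainder 1
3 ÷ 2 = 1 remainder 1
1 ÷ 2 = 0 remainder 1
Reading remainders bottom to top: 111101100001



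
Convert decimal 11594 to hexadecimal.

Using repeated division by 16 (digits 10–15 are A–F):
11594 ÷ 16 = 724 remainder 10 (A)
724 ÷ 16 = 45 remainder 4
45 ÷ 16 = 2 remainder 13 (D)
2 ÷ 16 = 0 remainder 2
Reading remainders bottom to top: 2D4A



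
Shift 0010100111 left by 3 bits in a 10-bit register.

Original: 0010100111 (decimal 167)
Shift left by 3 positions
Append 3 zeros on the right and drop the 3 high bits that overflow the 10-bit width
Result: 0100111000 (decimal 312)
Equivalent: 167 << 3 = 167 × 2^3 = 1336, truncated to 10 bits = 312



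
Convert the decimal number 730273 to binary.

Using repeated division by 2:
730273 ÷ 2 = 365136 remainder 1
365136 ÷ 2 = 182568 remainder 0
182568 ÷ 2 = 91284 remainder 0
91284 ÷ 2 = 45642 remainder 0
45642 ÷ 2 = 22821 remainder 0
22821 ÷ 2 = 11410 remainder 1
11410 ÷ 2 = 5705 remainder 0
5705 ÷ 2 = 2852 remainder 1
2852 ÷ 2 = 1426 remainder 0
1426 ÷ 2 = 713 remainder 0
713 ÷ 2 = 356 remainder 1
356 ÷ 2 = 178 remainder 0
178 ÷ 2 = 89 remainder 0
89 ÷ 2 = 44 remainder 1
44 ÷ 2 = 22 remainder 0
22 ÷ 2 = 11 remainder 0
11 ÷ 2 = 5 remainder 1
5 ÷ 2 = 2 remainder 1
2 ÷ 2 = 1 remainder 0
1 ÷ 2 = 0 remainder 1
Reading remainders bottom to top: 10110010010010100001



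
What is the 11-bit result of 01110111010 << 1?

Original: 01110111010 (decimal 954)
Shift left by 1 position
Append 1 zero on the right
Result: 11101110100 (decimal 1908)
Equivalent: 954 << 1 = 954 × 2^1 = 1908



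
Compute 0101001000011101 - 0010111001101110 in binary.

Method 1 - Direct subtraction (column by column from the right: bit − bit − borrow-in; if negative, add 2 and borrow 1 from the next column):
borrow: 0101111111011100
        0101001000011101
-       0010111001101110
------------------------
        0010001110101111

Method 2 - Add two's complement:
Two's complement of 0010111001101110: invert → 1101000110010001, add 1 → 1101000110010010
  0101001000011101
+ 1101000110010010
------------------
 10010001110101111  (end carry out of the top bit = 1)
Discarding the end carry: 0010001110101111
Decimal check:
  0101001000011101 = 16384 + 4096 + 512 + 16 + 8 + 4 + 1 = 21021
  0010111001101110 = 8192 + 2048 + 1024 + 512 + 64 + 32 + 8 + 4 + 2 = 11886
  21021 - 11886 = 9135, and 0010001110101111 = 8192 + 512 + 256 + 128 + 32 + 8 + 4 + 2 + 1 = 9135 ✓



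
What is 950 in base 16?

Using repeated division by 16 (digits 10–15 are A–F):
950 ÷ 16 = 59 remainder 6
59 ÷ 16 = 3 remainder 11 (B)
3 ÷ 16 = 0 remainder 3
Reading remainders bottom to top: 3B6



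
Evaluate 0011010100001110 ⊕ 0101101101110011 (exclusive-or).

XOR: 1 when bits differ
  0011010100001110
^ 0101101101110011
------------------
  0110111001111101
Decimal: 13582 ^ 23411 = 28285



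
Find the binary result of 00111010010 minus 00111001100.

Method 1 - Direct subtraction (column by column from the right: bit − bit − borrow-in; if negative, add 2 and borrow 1 from the next column):
borrow: 00000011000
        00111010010
-       00111001100
-------------------
        00000000110

Method 2 - Add two's complement:
Two's complement of 00111001100: invert → 11000110011, add 1 → 11000110100
  00111010010
+ 11000110100
-------------
 100000000110  (end carry out of the top bit = 1)
Discarding the end carry: 00000000110
Decimal check:
  00111010010 = 256 + 128 + 64 + 16 + 2 = 466
  00111001100 = 256 + 128 + 64 + 8 + 4 = 460
  466 - 460 = 6, and 00000000110 = 4 + 2 = 6 ✓



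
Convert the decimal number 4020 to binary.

Using repeated division by 2:
4020 ÷ 2 = 2010 remainder 0
2010 ÷ 2 = 1005 remainder 0
1005 ÷ 2 = 502 remainder 1
502 ÷ 2 = 251 remainder 0
251 ÷ 2 = 125 remainder 1
125 ÷ 2 = 62 remainder 1
62 ÷ 2 = 31 remainder 0
31 ÷ 2 = 15 remainder 1
15 ÷ 2 = 7 remainder 1
7 ÷ 2 = 3 remainder 1
3 ÷ 2 = 1 remainder 1
1 ÷ 2 = 0 remainder 1
Reading remainders bottom to top: 111110110100



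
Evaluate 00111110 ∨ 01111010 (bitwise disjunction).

OR: 1 when either bit is 1
  00111110
| 01111010
----------
  01111110
Decimal: 62 | 122 = 126



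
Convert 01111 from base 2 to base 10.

Sum of powers of 2 for each 1-bit:
2^0 + 2^1 + 2^2 + 2^3
= 1 + 2 + 4 + 8
= 15



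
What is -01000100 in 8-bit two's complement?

Original: 01000100
Step 1 - Invert all bits: 10111011
Step 2 - Add 1: 10111100
Verification: 01000100 + 10111100 = 100000000; discarding the end carry (carry out of the top bit) leaves the 8-bit value 00000000, as required for x + (-x)



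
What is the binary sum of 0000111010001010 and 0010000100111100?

Add column by column from the right: bit + bit + carry-in; write the sum mod 2, carry 1 when the sum is 2 or 3.
carry:  0000000001110000
        0000111010001010
+       0010000100111100
------------------------
       00010111111000110
(the carry out of the leftmost column, 0, becomes the leading bit)
Decimal check:
  0000111010001010 = 2048 + 1024 + 512 + 128 + 8 + 2 = 3722
  0010000100111100 = 8192 + 256 + 32 + 16 + 8 + 4 = 8508
  3722 + 8508 = 12230, and 00010111111000110 = 8192 + 2048 + 1024 + 512 + 256 + 128 + 64 + 4 + 2 = 12230 ✓



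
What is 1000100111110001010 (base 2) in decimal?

Sum of powers of 2 for each 1-bit:
2^1 + 2^3 + 2^7 + 2^8 + 2^9 + 2^10 + 2^11 + 2^14 + 2^18
= 2 + 8 + 128 + 256 + 512 + 1024 + 2048 + 16384 + 262144
= 282506



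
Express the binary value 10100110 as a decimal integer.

Sum of powers of 2 for each 1-bit:
2^1 + 2^2 + 2^5 + 2^7
= 2 + 4 + 32 + 128
= 166



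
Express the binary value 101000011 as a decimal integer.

Sum of powers of 2 for each 1-bit:
2^0 + 2^1 + 2^6 + 2^8
= 1 + 2 + 64 + 256
= 323



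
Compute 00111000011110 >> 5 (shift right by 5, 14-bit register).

Original: 00111000011110 (decimal 3614)
Shift right by 5 positions
Drop the 5 low bits; fill with zeros on the left
Result: 00000001110000 (decimal 112)
Equivalent: 3614 >> 5 = 3614 ÷ 2^5 = 112



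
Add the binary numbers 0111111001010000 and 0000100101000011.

Add column by column from the right: bit + bit + carry-in; write the sum mod 2, carry 1 when the sum is 2 or 3.
carry:  1111000010000000
        0111111001010000
+       0000100101000011
------------------------
       01000011110010011
(the carry out of the leftmost column, 0, becomes the leading bit)
Decimal check:
  0111111001010000 = 16384 + 8192 + 4096 + 2048 + 1024 + 512 + 64 + 16 = 32336
  0000100101000011 = 2048 + 256 + 64 + 2 + 1 = 2371
  32336 + 2371 = 34707, and 01000011110010011 = 32768 + 1024 + 512 + 256 + 128 + 16 + 2 + 1 = 34707 ✓



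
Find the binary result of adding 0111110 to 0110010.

Add column by column from the right: bit + bit + carry-in; write the sum mod 2, carry 1 when the sum is 2 or 3.
carry:  1111100
        0111110
+       0110010
---------------
       01110000
(the carry out of the leftmost column, 0, becomes the leading bit)
Decimal check:
  0111110 = 32 + 16 + 8 + 4 + 2 = 62
  0110010 = 32 + 16 + 2 = 50
  62 + 50 = 112, and 01110000 = 64 + 32 + 16 = 112 ✓



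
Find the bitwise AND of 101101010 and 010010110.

AND: 1 only when both bits are 1
  101101010
& 010010110
-----------
  000000010
Decimal: 362 & 150 = 2



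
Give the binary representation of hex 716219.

Convert each hex digit to 4 bits:
  7 = 0111
  1 = 0001
  6 = 0110
  2 = 0010
  1 = 0001
  9 = 1001
Concatenate: 011100010110001000011001



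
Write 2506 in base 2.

Using repeated division by 2:
2506 ÷ 2 = 1253 remainder 0
1253 ÷ 2 = 626 remainder 1
626 ÷ 2 = 313 remainder 0
313 ÷ 2 = 156 remainder 1
156 ÷ 2 = 78 remainder 0
78 ÷ 2 = 39 remainder 0
39 ÷ 2 = 19 remainder 1
19 ÷ 2 = 9 remainder 1
9 ÷ 2 = 4 remainder 1
4 ÷ 2 = 2 remainder 0
2 ÷ 2 = 1 remainder 0
1 ÷ 2 = 0 remainder 1
Reading remainders bottom to top: 100111001010



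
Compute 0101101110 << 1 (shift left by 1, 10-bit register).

Original: 0101101110 (decimal 366)
Shift left by 1 position
Append 1 zero on the right
Result: 1011011100 (decimal 732)
Equivalent: 366 << 1 = 366 × 2^1 = 732



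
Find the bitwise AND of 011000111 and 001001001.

AND: 1 only when both bits are 1
  011000111
& 001001001
-----------
  001000001
Decimal: 199 & 73 = 65



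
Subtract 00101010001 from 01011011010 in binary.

Method 1 - Direct subtraction (column by column from the right: bit − bit − borrow-in; if negative, add 2 and borrow 1 from the next column):
borrow: 01000000010
        01011011010
-       00101010001
-------------------
        00110001001

Method 2 - Add two's complement:
Two's complement of 00101010001: invert → 11010101110, add 1 → 11010101111
  01011011010
+ 11010101111
-------------
 100110001001  (end carry out of the top bit = 1)
Discarding the end carry: 00110001001
Decimal check:
  01011011010 = 512 + 128 + 64 + 16 + 8 + 2 = 730
  00101010001 = 256 + 64 + 16 + 1 = 337
  730 - 337 = 393, and 00110001001 = 256 + 128 + 8 + 1 = 393 ✓



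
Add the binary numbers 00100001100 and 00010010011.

Add column by column from the right: bit + bit + carry-in; write the sum mod 2, carry 1 when the sum is 2 or 3.
carry:  00000000000
        00100001100
+       00010010011
-------------------
       000110011111
(the carry out of the leftmost column, 0, becomes the leading bit)
Decimal check:
  00100001100 = 256 + 8 + 4 = 268
  00010010011 = 128 + 16 + 2 + 1 = 147
  268 + 147 = 415, and 000110011111 = 256 + 128 + 16 + 8 + 4 + 2 + 1 = 415 ✓



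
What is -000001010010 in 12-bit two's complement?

Original: 000001010010
Step 1 - Invert all bits: 111110101101
Step 2 - Add 1: 111110101110
Verification: 000001010010 + 111110101110 = 1000000000000; discarding the end carry (carry out of the top bit) leaves the 12-bit value 000000000000, as required for x + (-x)



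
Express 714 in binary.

Using repeated division by 2:
714 ÷ 2 = 357 remainder 0
357 ÷ 2 = 178 remainder 1
178 ÷ 2 = 89 remainder 0
89 ÷ 2 = 44 remainder 1
44 ÷ 2 = 22 remainder 0
22 ÷ 2 = 11 remainder 0
11 ÷ 2 = 5 remainder 1
5 ÷ 2 = 2 remainder 1
2 ÷ 2 = 1 remainder 0
1 ÷ 2 = 0 remainder 1
Reading remainders bottom to top: 1011001010



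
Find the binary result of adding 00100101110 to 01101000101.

Add column by column from the right: bit + bit + carry-in; write the sum mod 2, carry 1 when the sum is 2 or 3.
carry:  11000011000
        00100101110
+       01101000101
-------------------
       010001110011
(the carry out of the leftmost column, 0, becomes the leading bit)
Decimal check:
  00100101110 = 256 + 32 + 8 + 4 + 2 = 302
  01101000101 = 512 + 256 + 64 + 4 + 1 = 837
  302 + 837 = 1139, and 010001110011 = 1024 + 64 + 32 + 16 + 2 + 1 = 1139 ✓



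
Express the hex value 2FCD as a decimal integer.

Expand by place value (powers of 16):
Digit values: F = 15, C = 12, D = 13
2FCD = 2 × 16^3 + 15 × 16^2 + 12 × 16^1 + 13 × 16^0
= 2 × 4096 + 15 × 256 + 12 × 16 + 13 × 1
= 8192 + 3840 + 192 + 13
= 12237



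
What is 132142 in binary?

Using repeated division by 2:
132142 ÷ 2 = 66071 remainder 0
66071 ÷ 2 = 33035 remainder 1
33035 ÷ 2 = 16517 remainder 1
16517 ÷ 2 = 8258 remainder 1
8258 ÷ 2 = 4129 remainder 0
4129 ÷ 2 = 2064 remainder 1
2064 ÷ 2 = 1032 remainder 0
1032 ÷ 2 = 516 remainder 0
516 ÷ 2 = 258 remainder 0
258 ÷ 2 = 129 remainder 0
129 ÷ 2 = 64 remainder 1
64 ÷ 2 = 32 remainder 0
32 ÷ 2 = 16 remainder 0
16 ÷ 2 = 8 remainder 0
8 ÷ 2 = 4 remainder 0
4 ÷ 2 = 2 remainder 0
2 ÷ 2 = 1 remainder 0
1 ÷ 2 = 0 remainder 1
Reading remainders bottom to top: 100000010000101110



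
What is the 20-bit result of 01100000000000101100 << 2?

Original: 01100000000000101100 (decimal 393260)
Shift left by 2 positions
Append 2 zeros on the right and drop the 2 high bits that overflow the 20-bit width
Result: 10000000000010110000 (decimal 524464)
Equivalent: 393260 << 2 = 393260 × 2^2 = 1573040, truncated to 20 bits = 524464



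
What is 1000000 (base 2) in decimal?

Sum of powers of 2 for each 1-bit:
2^6
= 64
= 64



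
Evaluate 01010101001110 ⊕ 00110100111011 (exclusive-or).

XOR: 1 when bits differ
  01010101001110
^ 00110100111011
----------------
  01100001110101
Decimal: 5454 ^ 3387 = 6261



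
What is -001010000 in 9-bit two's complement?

Original: 001010000
Step 1 - Invert all bits: 110101111
Step 2 - Add 1: 110110000
Verification: 001010000 + 110110000 = 1000000000; discarding the end carry (carry out of the top bit) leaves the 9-bit value 000000000, as required for x + (-x)



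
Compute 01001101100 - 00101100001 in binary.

Method 1 - Direct subtraction (column by column from the right: bit − bit − borrow-in; if negative, add 2 and borrow 1 from the next column):
borrow: 01000000110
        01001101100
-       00101100001
-------------------
        00100001011

Method 2 - Add two's complement:
Two's complement of 00101100001: invert → 11010011110, add 1 → 11010011111
  01001101100
+ 11010011111
-------------
 100100001011  (end carry out of the top bit = 1)
Discarding the end carry: 00100001011
Decimal check:
  01001101100 = 512 + 64 + 32 + 8 + 4 = 620
  00101100001 = 256 + 64 + 32 + 1 = 353
  620 - 353 = 267, and 00100001011 = 256 + 8 + 2 + 1 = 267 ✓



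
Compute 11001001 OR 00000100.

OR: 1 when either bit is 1
  11001001
| 00000100
----------
  11001101
Decimal: 201 | 4 = 205



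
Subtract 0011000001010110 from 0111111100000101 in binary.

Method 1 - Direct subtraction (column by column from the right: bit − bit − borrow-in; if negative, add 2 and borrow 1 from the next column):
borrow: 0000000111111100
        0111111100000101
-       0011000001010110
------------------------
        0100111010101111

Method 2 - Add two's complement:
Two's complement of 0011000001010110: invert → 1100111110101001, add 1 → 1100111110101010
  0111111100000101
+ 1100111110101010
------------------
 10100111010101111  (end carry out of the top bit = 1)
Discarding the end carry: 0100111010101111
Decimal check:
  0111111100000101 = 16384 + 8192 + 4096 + 2048 + 1024 + 512 + 256 + 4 + 1 = 32517
  0011000001010110 = 8192 + 4096 + 64 + 16 + 4 + 2 = 12374
  32517 - 12374 = 20143, and 0100111010101111 = 16384 + 2048 + 1024 + 512 + 128 + 32 + 8 + 4 + 2 + 1 = 20143 ✓



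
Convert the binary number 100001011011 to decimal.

Sum of powers of 2 for each 1-bit:
2^0 + 2^1 + 2^3 + 2^4 + 2^6 + 2^11
= 1 + 2 + 8 + 16 + 64 + 2048
= 2139



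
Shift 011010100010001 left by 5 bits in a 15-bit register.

Original: 011010100010001 (decimal 13585)
Shift left by 5 positions
Append 5 zeros on the right and drop the 5 high bits that overflow the 15-bit width
Result: 010001000100000 (decimal 8736)
Equivalent: 13585 << 5 = 13585 × 2^5 = 434720, truncated to 15 bits = 8736



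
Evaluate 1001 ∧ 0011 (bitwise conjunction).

AND: 1 only when both bits are 1
  1001
& 0011
------
  0001
Decimal: 9 & 3 = 1



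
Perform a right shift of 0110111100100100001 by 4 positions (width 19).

Original: 0110111100100100001 (decimal 227617)
Shift right by 4 positions
Drop the 4 low bits; fill with zeros on the left
Result: 0000011011110010010 (decimal 14226)
Equivalent: 227617 >> 4 = 227617 ÷ 2^4 = 14226



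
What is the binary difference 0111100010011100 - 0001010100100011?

Method 1 - Direct subtraction (column by column from the right: bit − bit − borrow-in; if negative, add 2 and borrow 1 from the next column):
borrow: 0000111011000110
        0111100010011100
-       0001010100100011
------------------------
        0110001101111001

Method 2 - Add two's complement:
Two's complement of 0001010100100011: invert → 1110101011011100, add 1 → 1110101011011101
  0111100010011100
+ 1110101011011101
------------------
 10110001101111001  (end carry out of the top bit = 1)
Discarding the end carry: 0110001101111001
Decimal check:
  0111100010011100 = 16384 + 8192 + 4096 + 2048 + 128 + 16 + 8 + 4 = 30876
  0001010100100011 = 4096 + 1024 + 256 + 32 + 2 + 1 = 5411
  30876 - 5411 = 25465, and 0110001101111001 = 16384 + 8192 + 512 + 256 + 64 + 32 + 16 + 8 + 1 = 25465 ✓



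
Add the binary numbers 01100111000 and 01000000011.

Add column by column from the right: bit + bit + carry-in; write the sum mod 2, carry 1 when the sum is 2 or 3.
carry:  10000000000
        01100111000
+       01000000011
-------------------
       010100111011
(the carry out of the leftmost column, 0, becomes the leading bit)
Decimal check:
  01100111000 = 512 + 256 + 32 + 16 + 8 = 824
  01000000011 = 512 + 2 + 1 = 515
  824 + 515 = 1339, and 010100111011 = 1024 + 256 + 32 + 16 + 8 + 2 + 1 = 1339 ✓



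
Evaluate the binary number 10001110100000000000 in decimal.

Sum of powers of 2 for each 1-bit:
2^11 + 2^13 + 2^14 + 2^15 + 2^19
= 2048 + 8192 + 16384 + 32768 + 524288
= 583680



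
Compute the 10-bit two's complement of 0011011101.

Original: 0011011101
Step 1 - Invert all bits: 1100100010
Step 2 - Add 1: 1100100011
Verification: 0011011101 + 1100100011 = 10000000000; discarding the end carry (carry out of the top bit) leaves the 10-bit value 0000000000, as required for x + (-x)



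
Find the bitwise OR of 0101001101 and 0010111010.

OR: 1 when either bit is 1
  0101001101
| 0010111010
------------
  0111111111
Decimal: 333 | 186 = 511



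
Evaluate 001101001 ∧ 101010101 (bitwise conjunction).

AND: 1 only when both bits are 1
  001101001
& 101010101
-----------
  001000001
Decimal: 105 & 341 = 65



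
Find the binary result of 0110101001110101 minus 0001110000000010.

Method 1 - Direct subtraction (column by column from the right: bit − bit − borrow-in; if negative, add 2 and borrow 1 from the next column):
borrow: 0011100000000100
        0110101001110101
-       0001110000000010
------------------------
        0100111001110011

Method 2 - Add two's complement:
Two's complement of 0001110000000010: invert → 1110001111111101, add 1 → 1110001111111110
  0110101001110101
+ 1110001111111110
------------------
 10100111001110011  (end carry out of the top bit = 1)
Discarding the end carry: 0100111001110011
Decimal check:
  0110101001110101 = 16384 + 8192 + 2048 + 512 + 64 + 32 + 16 + 4 + 1 = 27253
  0001110000000010 = 4096 + 2048 + 1024 + 2 = 7170
  27253 - 7170 = 20083, and 0100111001110011 = 16384 + 2048 + 1024 + 512 + 64 + 32 + 16 + 2 + 1 = 20083 ✓



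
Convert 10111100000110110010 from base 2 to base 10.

Sum of powers of 2 for each 1-bit:
2^1 + 2^4 + 2^5 + 2^7 + 2^8 + 2^14 + 2^15 + 2^16 + 2^17 + 2^19
= 2 + 16 + 32 + 128 + 256 + 16384 + 32768 + 65536 + 131072 + 524288
= 770482



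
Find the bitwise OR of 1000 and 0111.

OR: 1 when either bit is 1
  1000
| 0111
------
  1111
Decimal: 8 | 7 = 15



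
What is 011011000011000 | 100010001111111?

OR: 1 when either bit is 1
  011011000011000
| 100010001111111
-----------------
  111011001111111
Decimal: 13848 | 17535 = 30335



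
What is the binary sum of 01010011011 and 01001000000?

Add column by column from the right: bit + bit + carry-in; write the sum mod 2, carry 1 when the sum is 2 or 3.
carry:  10000000000
        01010011011
+       01001000000
-------------------
       010011011011
(the carry out of the leftmost column, 0, becomes the leading bit)
Decimal check:
  01010011011 = 512 + 128 + 16 + 8 + 2 + 1 = 667
  01001000000 = 512 + 64 = 576
  667 + 576 = 1243, and 010011011011 = 1024 + 128 + 64 + 16 + 8 + 2 + 1 = 1243 ✓



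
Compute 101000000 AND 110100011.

AND: 1 only when both bits are 1
  101000000
& 110100011
-----------
  100000000
Decimal: 320 & 419 = 256



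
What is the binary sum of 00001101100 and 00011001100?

Add column by column from the right: bit + bit + carry-in; write the sum mod 2, carry 1 when the sum is 2 or 3.
carry:  00110011000
        00001101100
+       00011001100
-------------------
       000100111000
(the carry out of the leftmost column, 0, becomes the leading bit)
Decimal check:
  00001101100 = 64 + 32 + 8 + 4 = 108
  00011001100 = 128 + 64 + 8 + 4 = 204
  108 + 204 = 312, and 000100111000 = 256 + 32 + 16 + 8 = 312 ✓



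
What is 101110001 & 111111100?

AND: 1 only when both bits are 1
  101110001
& 111111100
-----------
  101110000
Decimal: 369 & 508 = 368



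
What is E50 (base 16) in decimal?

Expand by place value (powers of 16):
Digit values: E = 14
E50 = 14 × 16^2 + 5 × 16^1 + 0 × 16^0
= 14 × 256 + 5 × 16 + 0 × 1
= 3584 + 80 + 0
= 3664



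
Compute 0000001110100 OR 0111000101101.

OR: 1 when either bit is 1
  0000001110100
| 0111000101101
---------------
  0111001111101
Decimal: 116 | 3629 = 3709



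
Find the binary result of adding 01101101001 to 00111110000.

Add column by column from the right: bit + bit + carry-in; write the sum mod 2, carry 1 when the sum is 2 or 3.
carry:  11111000000
        01101101001
+       00111110000
-------------------
       010101011001
(the carry out of the leftmost column, 0, becomes the leading bit)
Decimal check:
  01101101001 = 512 + 256 + 64 + 32 + 8 + 1 = 873
  00111110000 = 256 + 128 + 64 + 32 + 16 = 496
  873 + 496 = 1369, and 010101011001 = 1024 + 256 + 64 + 16 + 8 + 1 = 1369 ✓



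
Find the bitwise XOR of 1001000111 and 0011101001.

XOR: 1 when bits differ
  1001000111
^ 0011101001
------------
  1010101110
Decimal: 583 ^ 233 = 686



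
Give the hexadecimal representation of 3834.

Using repeated division by 16 (digits 10–15 are A–F):
3834 ÷ 16 = 239 remainder 10 (A)
239 ÷ 16 = 14 remainder 15 (F)
14 ÷ 16 = 0 remainder 14 (E)
Reading remainders bottom to top: EFA



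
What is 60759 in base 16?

Using repeated division by 16 (digits 10–15 are A–F):
60759 ÷ 16 = 3797 remainder 7
3797 ÷ 16 = 237 remainder 5
237 ÷ 16 = 14 remainder 13 (D)
14 ÷ 16 = 0 remainder 14 (E)
Reading remainders bottom to top: ED57



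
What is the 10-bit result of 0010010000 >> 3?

Original: 0010010000 (decimal 144)
Shift right by 3 positions
Drop the 3 low bits; fill with zeros on the left
Result: 0000010010 (decimal 18)
Equivalent: 144 >> 3 = 144 ÷ 2^3 = 18



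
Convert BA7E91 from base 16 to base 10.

Expand by place value (powers of 16):
Digit values: B = 11, A = 10, E = 14
BA7E91 = 11 × 16^5 + 10 × 16^4 + 7 × 16^3 + 14 × 16^2 + 9 × 16^1 + 1 × 16^0
= 11 × 1048576 + 10 × 65536 + 7 × 4096 + 14 × 256 + 9 × 16 + 1 × 1
= 11534336 + 655360 + 28672 + 3584 + 144 + 1
= 12222097



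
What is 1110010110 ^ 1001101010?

XOR: 1 when bits differ
  1110010110
^ 1001101010
------------
  0111111100
Decimal: 918 ^ 618 = 508



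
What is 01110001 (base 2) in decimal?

Sum of powers of 2 for each 1-bit:
2^0 + 2^4 + 2^5 + 2^6
= 1 + 16 + 32 + 64
= 113



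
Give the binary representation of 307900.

Using repeated division by 2:
307900 ÷ 2 = 153950 remainder 0
153950 ÷ 2 = 76975 remainder 0
76975 ÷ 2 = 38487 remainder 1
38487 ÷ 2 = 19243 remainder 1
19243 ÷ 2 = 9621 remainder 1
9621 ÷ 2 = 4810 remainder 1
4810 ÷ 2 = 2405 remainder 0
2405 ÷ 2 = 1202 remainder 1
1202 ÷ 2 = 601 remainder 0
601 ÷ 2 = 300 remainder 1
300 ÷ 2 = 150 remainder 0
150 ÷ 2 = 75 remainder 0
75 ÷ 2 = 37 remainder 1
37 ÷ 2 = 18 remainder 1
18 ÷ 2 = 9 remainder 0
9 ÷ 2 = 4 remainder 1
4 ÷ 2 = 2 remainder 0
2 ÷ 2 = 1 remainder 0
1 ÷ 2 = 0 remainder 1
Reading remainders bottom to top: 1001011001010111100



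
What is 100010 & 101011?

AND: 1 only when both bits are 1
  100010
& 101011
--------
  100010
Decimal: 34 & 43 = 34



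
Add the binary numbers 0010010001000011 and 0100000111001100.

Add column by column from the right: bit + bit + carry-in; write the sum mod 2, carry 1 when the sum is 2 or 3.
carry:  0000001110000000
        0010010001000011
+       0100000111001100
------------------------
       00110011000001111
(the carry out of the leftmost column, 0, becomes the leading bit)
Decimal check:
  0010010001000011 = 8192 + 1024 + 64 + 2 + 1 = 9283
  0100000111001100 = 16384 + 256 + 128 + 64 + 8 + 4 = 16844
  9283 + 16844 = 26127, and 00110011000001111 = 16384 + 8192 + 1024 + 512 + 8 + 4 + 2 + 1 = 26127 ✓



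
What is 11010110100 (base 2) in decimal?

Sum of powers of 2 for each 1-bit:
2^2 + 2^4 + 2^5 + 2^7 + 2^9 + 2^10
= 4 + 16 + 32 + 128 + 512 + 1024
= 1716



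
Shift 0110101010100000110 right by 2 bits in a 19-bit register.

Original: 0110101010100000110 (decimal 218374)
Shift right by 2 positions
Drop the 2 low bits; fill with zeros on the left
Result: 0001101010101000001 (decimal 54593)
Equivalent: 218374 >> 2 = 218374 ÷ 2^2 = 54593



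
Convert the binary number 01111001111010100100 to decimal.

Sum of powers of 2 for each 1-bit:
2^2 + 2^5 + 2^7 + 2^9 + 2^10 + 2^11 + 2^12 + 2^15 + 2^16 + 2^17 + 2^18
= 4 + 32 + 128 + 512 + 1024 + 2048 + 4096 + 32768 + 65536 + 131072 + 262144
= 499364



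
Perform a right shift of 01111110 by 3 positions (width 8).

Original: 01111110 (decimal 126)
Shift right by 3 positions
Drop the 3 low bits; fill with zeros on the left
Result: 00001111 (decimal 15)
Equivalent: 126 >> 3 = 126 ÷ 2^3 = 15



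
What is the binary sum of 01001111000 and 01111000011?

Add column by column from the right: bit + bit + carry-in; write the sum mod 2, carry 1 when the sum is 2 or 3.
carry:  11110000000
        01001111000
+       01111000011
-------------------
       011000111011
(the carry out of the leftmost column, 0, becomes the leading bit)
Decimal check:
  01001111000 = 512 + 64 + 32 + 16 + 8 = 632
  01111000011 = 512 + 256 + 128 + 64 + 2 + 1 = 963
  632 + 963 = 1595, and 011000111011 = 1024 + 512 + 32 + 16 + 8 + 2 + 1 = 1595 ✓



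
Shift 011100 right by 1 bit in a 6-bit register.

Original: 011100 (decimal 28)
Shift right by 1 position
Drop the 1 low bit; fill with zero on the left
Result: 001110 (decimal 14)
Equivalent: 28 >> 1 = 28 ÷ 2^1 = 14



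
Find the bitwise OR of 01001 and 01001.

OR: 1 when either bit is 1
  01001
| 01001
-------
  01001
Decimal: 9 | 9 = 9



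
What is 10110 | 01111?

OR: 1 when either bit is 1
  10110
| 01111
-------
  11111
Decimal: 22 | 15 = 31



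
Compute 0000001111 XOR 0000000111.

XOR: 1 when bits differ
  0000001111
^ 0000000111
------------
  0000001000
Decimal: 15 ^ 7 = 8



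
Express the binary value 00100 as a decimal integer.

Sum of powers of 2 for each 1-bit:
2^2
= 4
= 4



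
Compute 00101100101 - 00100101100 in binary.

Method 1 - Direct subtraction (column by column from the right: bit − bit − borrow-in; if negative, add 2 and borrow 1 from the next column):
borrow: 00001110000
        00101100101
-       00100101100
-------------------
        00000111001

Method 2 - Add two's complement:
Two's complement of 00100101100: invert → 11011010011, add 1 → 11011010100
  00101100101
+ 11011010100
-------------
 100000111001  (end carry out of the top bit = 1)
Discarding the end carry: 00000111001
Decimal check:
  00101100101 = 256 + 64 + 32 + 4 + 1 = 357
  00100101100 = 256 + 32 + 8 + 4 = 300
  357 - 300 = 57, and 00000111001 = 32 + 16 + 8 + 1 = 57 ✓



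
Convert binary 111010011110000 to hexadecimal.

Group into 4-bit nibbles from right:
  0111 = 7
  0100 = 4
  1111 = F
  0000 = 0
Result: 74F0



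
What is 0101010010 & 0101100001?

AND: 1 only when both bits are 1
  0101010010
& 0101100001
------------
  0101000000
Decimal: 338 & 353 = 320



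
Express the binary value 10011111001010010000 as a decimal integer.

Sum of powers of 2 for each 1-bit:
2^4 + 2^7 + 2^9 + 2^12 + 2^13 + 2^14 + 2^15 + 2^16 + 2^19
= 16 + 128 + 512 + 4096 + 8192 + 16384 + 32768 + 65536 + 524288
= 651920



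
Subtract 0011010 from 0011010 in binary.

Method 1 - Direct subtraction (column by column from the right: bit − bit − borrow-in; if negative, add 2 and borrow 1 from the next column):
borrow: 0000000
        0011010
-       0011010
---------------
        0000000

Method 2 - Add two's complement:
Two's complement of 0011010: invert → 1100101, add 1 → 1100110
  0011010
+ 1100110
---------
 10000000  (end carry out of the top bit = 1)
Discarding the end carry: 0000000
Decimal check:
  0011010 = 16 + 8 + 2 = 26
  0011010 = 16 + 8 + 2 = 26
  26 - 26 = 0, and 0000000 = 0 ✓



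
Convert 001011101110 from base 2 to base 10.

Sum of powers of 2 for each 1-bit:
2^1 + 2^2 + 2^3 + 2^5 + 2^6 + 2^7 + 2^9
= 2 + 4 + 8 + 32 + 64 + 128 + 512
= 750



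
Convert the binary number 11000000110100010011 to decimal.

Sum of powers of 2 for each 1-bit:
2^0 + 2^1 + 2^4 + 2^8 + 2^10 + 2^11 + 2^18 + 2^19
= 1 + 2 + 16 + 256 + 1024 + 2048 + 262144 + 524288
= 789779



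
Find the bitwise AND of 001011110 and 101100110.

AND: 1 only when both bits are 1
  001011110
& 101100110
-----------
  001000110
Decimal: 94 & 358 = 70



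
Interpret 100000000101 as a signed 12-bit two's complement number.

Binary: 100000000101
Sign bit: 1 (negative)
Invert: 011111111010
Add 1:  011111111011
Magnitude: 011111111011 = 1024 + 512 + 256 + 128 + 64 + 32 + 16 + 8 + 2 + 1 = 2043
Value: -2043



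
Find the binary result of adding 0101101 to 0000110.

Add column by column from the right: bit + bit + carry-in; write the sum mod 2, carry 1 when the sum is 2 or 3.
carry:  0011000
        0101101
+       0000110
---------------
       00110011
(the carry out of the leftmost column, 0, becomes the leading bit)
Decimal check:
  0101101 = 32 + 8 + 4 + 1 = 45
  0000110 = 4 + 2 = 6
  45 + 6 = 51, and 00110011 = 32 + 16 + 2 + 1 = 51 ✓



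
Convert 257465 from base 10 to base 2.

Using repeated division by 2:
257465 ÷ 2 = 128732 remainder 1
128732 ÷ 2 = 64366 remainder 0
64366 ÷ 2 = 32183 remainder 0
32183 ÷ 2 = 16091 remainder 1
16091 ÷ 2 = 8045 remainder 1
8045 ÷ 2 = 4022 remainder 1
4022 ÷ 2 = 2011 remainder 0
2011 ÷ 2 = 1005 remainder 1
1005 ÷ 2 = 502 remainder 1
502 ÷ 2 = 251 remainder 0
251 ÷ 2 = 125 remainder 1
125 ÷ 2 = 62 remainder 1
62 ÷ 2 = 31 remainder 0
31 ÷ 2 = 15 remainder 1
15 ÷ 2 = 7 remainder 1
7 ÷ 2 = 3 remainder 1
3 ÷ 2 = 1 remainder 1
1 ÷ 2 = 0 remainder 1
Reading remainders bottom to top: 111110110110111001



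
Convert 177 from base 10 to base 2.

Using repeated division by 2:
177 ÷ 2 = 88 remainder 1
88 ÷ 2 = 44 remainder 0
44 ÷ 2 = 22 remainder 0
22 ÷ 2 = 11 remainder 0
11 ÷ 2 = 5 remainder 1
5 ÷ 2 = 2 remainder 1
2 ÷ 2 = 1 remainder 0
1 ÷ 2 = 0 remainder 1
Reading remainders bottom to top: 10110001



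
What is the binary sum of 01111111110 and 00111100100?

Add column by column from the right: bit + bit + carry-in; write the sum mod 2, carry 1 when the sum is 2 or 3.
carry:  11111111000
        01111111110
+       00111100100
-------------------
       010111100010
(the carry out of the leftmost column, 0, becomes the leading bit)
Decimal check:
  01111111110 = 512 + 256 + 128 + 64 + 32 + 16 + 8 + 4 + 2 = 1022
  00111100100 = 256 + 128 + 64 + 32 + 4 = 484
  1022 + 484 = 1506, and 010111100010 = 1024 + 256 + 128 + 64 + 32 + 2 = 1506 ✓



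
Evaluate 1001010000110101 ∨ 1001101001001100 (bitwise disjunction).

OR: 1 when either bit is 1
  1001010000110101
| 1001101001001100
------------------
  1001111001111101
Decimal: 37941 | 39500 = 40573



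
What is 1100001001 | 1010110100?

OR: 1 when either bit is 1
  1100001001
| 1010110100
------------
  1110111101
Decimal: 777 | 692 = 957



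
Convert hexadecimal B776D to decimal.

Expand by place value (powers of 16):
Digit values: B = 11, D = 13
B776D = 11 × 16^4 + 7 × 16^3 + 7 × 16^2 + 6 × 16^1 + 13 × 16^0
= 11 × 65536 + 7 × 4096 + 7 × 256 + 6 × 16 + 13 × 1
= 720896 + 28672 + 1792 + 96 + 13
= 751469



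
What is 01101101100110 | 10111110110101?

OR: 1 when either bit is 1
  01101101100110
| 10111110110101
----------------
  11111111110111
Decimal: 7014 | 12213 = 16375



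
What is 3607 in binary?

Using repeated division by 2:
3607 ÷ 2 = 1803 remainder 1
1803 ÷ 2 = 901 remainder 1
901 ÷ 2 = 450 remainder 1
450 ÷ 2 = 225 remainder 0
225 ÷ 2 = 112 remainder 1
112 ÷ 2 = 56 remainder 0
56 ÷ 2 = 28 remainder 0
28 ÷ 2 = 14 remainder 0
14 ÷ 2 = 7 remainder 0
7 ÷ 2 = 3 remainder 1
3 ÷ 2 = 1 remainder 1
1 ÷ 2 = 0 remainder 1
Reading remainders bottom to top: 111000010111



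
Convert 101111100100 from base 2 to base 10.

Sum of powers of 2 for each 1-bit:
2^2 + 2^5 + 2^6 + 2^7 + 2^8 + 2^9 + 2^11
= 4 + 32 + 64 + 128 + 256 + 512 + 2048
= 3044



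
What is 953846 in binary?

Using repeated division by 2:
953846 ÷ 2 = 476923 remainder 0
476923 ÷ 2 = 238461 remainder 1
238461 ÷ 2 = 119230 remainder 1
119230 ÷ 2 = 59615 remainder 0
59615 ÷ 2 = 29807 remainder 1
29807 ÷ 2 = 14903 remainder 1
14903 ÷ 2 = 7451 remainder 1
7451 ÷ 2 = 3725 remainder 1
3725 ÷ 2 = 1862 remainder 1
1862 ÷ 2 = 931 remainder 0
931 ÷ 2 = 465 remainder 1
465 ÷ 2 = 232 remainder 1
232 ÷ 2 = 116 remainder 0
116 ÷ 2 = 58 remainder 0
58 ÷ 2 = 29 remainder 0
29 ÷ 2 = 14 remainder 1
14 ÷ 2 = 7 remainder 0
7 ÷ 2 = 3 remainder 1
3 ÷ 2 = 1 remainder 1
1 ÷ 2 = 0 remainder 1
Reading remainders bottom to top: 11101000110111110110



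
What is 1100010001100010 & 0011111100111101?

AND: 1 only when both bits are 1
  1100010001100010
& 0011111100111101
------------------
  0000010000100000
Decimal: 50274 & 16189 = 1056

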